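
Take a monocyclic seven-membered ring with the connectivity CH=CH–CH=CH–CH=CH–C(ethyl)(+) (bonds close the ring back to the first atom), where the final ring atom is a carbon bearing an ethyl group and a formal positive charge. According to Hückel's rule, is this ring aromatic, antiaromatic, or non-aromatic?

Aromatic

Check conjugation: each doubly-bonded ring atom is sp² with one p-orbital electron; the carbocation has an empty p orbital — every position has a p orbital, so the cyclic π system is continuous.
Counting π electrons: 3 × 2 = 6 from the double-bond units + 0 from the C(ethyl)(+) atom = 6.
6 = 4(1) + 2, which satisfies Hückel's 4n+2 rule.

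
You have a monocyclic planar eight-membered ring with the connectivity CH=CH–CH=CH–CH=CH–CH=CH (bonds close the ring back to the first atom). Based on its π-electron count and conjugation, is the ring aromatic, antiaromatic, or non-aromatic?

Antiaromatic

Check conjugation: every atom in a ring double bond is sp² and brings one electron to the p orbital — every position has a p orbital, so the cyclic π system is continuous.
Adding the contributions, 4 × 2 = 8 from the 4 double-bond units.
With 8 = 4·2 π electrons, Hückel's rule classifies the planar ring as antiaromatic.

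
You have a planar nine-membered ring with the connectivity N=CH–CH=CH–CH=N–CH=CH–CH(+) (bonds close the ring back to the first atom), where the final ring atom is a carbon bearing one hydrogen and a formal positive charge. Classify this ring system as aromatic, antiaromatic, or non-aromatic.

Antiaromatic

The p orbitals form a continuous loop: the double-bond atoms are sp², each contributing one p electron; the doubly-bonded nitrogens are pyridine-type — their lone pairs lie in the ring plane, leaving one electron in the p orbital; the carbocation has an empty p orbital. The ring is fully conjugated.
Tallying contributions gives 4 × 2 = 8 from the double-bond units + 0 from the CH(+) atom = 8.
8 = 4(2); a planar, fully conjugated 4n system is antiaromatic.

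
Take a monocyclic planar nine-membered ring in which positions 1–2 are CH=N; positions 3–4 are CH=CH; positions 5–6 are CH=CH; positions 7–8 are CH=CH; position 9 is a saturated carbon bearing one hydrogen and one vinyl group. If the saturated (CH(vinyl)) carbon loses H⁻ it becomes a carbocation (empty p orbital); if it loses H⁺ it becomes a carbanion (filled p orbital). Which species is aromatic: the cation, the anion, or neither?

Both ions have a continuous loop of p orbitals — each ring atom is sp².
Cation: 4 × 2 + 0 = 8 π electrons → 4(2), antiaromatic.
Anion: 4 × 2 + 2 = 10 π electrons → 4(2)+2, aromatic.

The anion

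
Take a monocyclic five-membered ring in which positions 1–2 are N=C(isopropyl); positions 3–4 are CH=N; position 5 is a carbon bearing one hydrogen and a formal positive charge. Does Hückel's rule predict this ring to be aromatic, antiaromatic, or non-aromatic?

Antiaromatic

Check conjugation: the double-bond atoms are sp², each contributing one p electron; each =N– nitrogen is pyridine-type (lone pair in the sp² plane, one electron in the p orbital); the carbocation has an empty p orbital — every position has a p orbital, so the cyclic π system is continuous.
Adding the contributions, 2 × 2 = 4 from the double-bond units + 0 from the CH(+) atom = 4.
4 is a 4n count (n = 1), so the planar conjugated ring is antiaromatic.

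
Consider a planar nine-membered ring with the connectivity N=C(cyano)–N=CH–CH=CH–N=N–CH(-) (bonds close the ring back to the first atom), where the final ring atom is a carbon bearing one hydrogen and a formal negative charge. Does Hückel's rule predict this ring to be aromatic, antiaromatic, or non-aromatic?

The p orbitals form a continuous loop: every atom in a ring double bond is sp² and brings one electron to the p orbital; each =N– nitrogen is pyridine-type (lone pair in the sp² plane, one electron in the p orbital); the carbanion's lone pair occupies the p orbital. The ring is fully conjugated.
Adding the contributions, 4 × 2 = 8 from the double-bond units + 2 from the CH(-) atom = 10.
With 10 π electrons (n = 2), the Hückel 4n+2 condition holds.

Aromatic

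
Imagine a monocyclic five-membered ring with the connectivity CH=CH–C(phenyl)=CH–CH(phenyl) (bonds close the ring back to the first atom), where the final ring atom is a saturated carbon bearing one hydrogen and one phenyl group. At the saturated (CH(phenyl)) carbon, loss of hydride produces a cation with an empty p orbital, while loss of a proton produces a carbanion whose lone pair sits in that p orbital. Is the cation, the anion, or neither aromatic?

Once that carbon is sp², every ring atom has a p orbital and both ions are fully conjugated.
Cation: 2 × 2 + 0 = 4 π electrons → 4(1), antiaromatic.
Anion: 2 × 2 + 2 = 6 π electrons → 4(1)+2, aromatic.

The anion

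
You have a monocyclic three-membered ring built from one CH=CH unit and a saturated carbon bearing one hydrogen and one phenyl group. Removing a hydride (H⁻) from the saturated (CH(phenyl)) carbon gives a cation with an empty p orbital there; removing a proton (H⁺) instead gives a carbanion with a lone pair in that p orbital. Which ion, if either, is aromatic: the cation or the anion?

In either ion the ring is fully conjugated: every atom, including the new sp² carbon, supplies a p orbital.
Cation: 1 × 2 + 0 = 2 π electrons → 4(0)+2, aromatic.
Anion: 1 × 2 + 2 = 4 π electrons → 4(1), antiaromatic.

The cation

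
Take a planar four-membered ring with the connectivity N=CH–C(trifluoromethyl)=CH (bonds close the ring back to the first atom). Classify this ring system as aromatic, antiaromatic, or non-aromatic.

The p orbitals form a continuous loop: each doubly-bonded ring atom is sp² with one p-orbital electron; the doubly-bonded nitrogens are pyridine-type — their lone pairs lie in the ring plane, leaving one electron in the p orbital. The ring is fully conjugated.
Adding the contributions, 2 × 2 = 4 from the 2 double-bond units.
4 = 4(1); a planar, fully conjugated 4n system is antiaromatic.

Antiaromatic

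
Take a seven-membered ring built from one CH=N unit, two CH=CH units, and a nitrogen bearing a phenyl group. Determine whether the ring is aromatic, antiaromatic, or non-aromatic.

The p orbitals form a continuous loop: each doubly-bonded ring atom is sp² with one p-orbital electron; each =N– nitrogen is pyridine-type (lone pair in the sp² plane, one electron in the p orbital); the pyrrole-type nitrogen donates its lone pair from the p orbital. The ring is fully conjugated.
Tallying contributions gives 3 × 2 = 6 from the double-bond units + 2 from the N(phenyl) atom = 8.
A 4n π count (8, n = 2) in a planar conjugated ring means antiaromatic.

Antiaromatic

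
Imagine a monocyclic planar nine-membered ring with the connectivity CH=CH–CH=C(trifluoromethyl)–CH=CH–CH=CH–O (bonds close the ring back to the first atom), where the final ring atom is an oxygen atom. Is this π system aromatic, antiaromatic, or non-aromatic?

Aromatic

The p orbitals form a continuous loop: each doubly-bonded ring atom is sp² with one p-orbital electron; the oxygen donates one lone pair from its p orbital. The ring is fully conjugated.
Adding the contributions, 4 × 2 = 8 from the double-bond units + 2 from the O atom = 10.
That gives a 4n+2 count (10, n = 2).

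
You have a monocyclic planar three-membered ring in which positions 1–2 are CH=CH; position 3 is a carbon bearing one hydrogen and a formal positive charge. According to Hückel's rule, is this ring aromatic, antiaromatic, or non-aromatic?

Aromatic

Every ring atom contributes a p orbital perpendicular to the ring (the double-bond atoms are sp², each contributing one p electron; the carbocation has an empty p orbital), so the π system is cyclic and fully conjugated.
Adding the contributions, 1 × 2 = 2 from the double-bond unit + 0 from the CH(+) atom = 2.
With 2 π electrons (n = 0), the Hückel 4n+2 condition holds.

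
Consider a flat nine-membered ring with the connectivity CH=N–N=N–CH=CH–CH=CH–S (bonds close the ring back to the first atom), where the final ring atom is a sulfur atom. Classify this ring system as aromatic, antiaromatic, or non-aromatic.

The p orbitals form a continuous loop: the double-bond atoms are sp², each contributing one p electron; each sp² =N– keeps its lone pair in-plane and puts one electron into the π system; the sulfur donates one lone pair from its p orbital. The ring is fully conjugated.
π-electron count: 4 × 2 = 8 from the double-bond units + 2 from the S atom = 10.
That gives a 4n+2 count (10, n = 2).

Aromatic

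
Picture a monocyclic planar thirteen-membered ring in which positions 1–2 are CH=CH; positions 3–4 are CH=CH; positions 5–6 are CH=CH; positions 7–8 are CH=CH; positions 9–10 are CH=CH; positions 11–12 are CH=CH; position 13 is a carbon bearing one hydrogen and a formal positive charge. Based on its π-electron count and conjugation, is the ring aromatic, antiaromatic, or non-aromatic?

Check conjugation: the double-bond atoms are sp², each contributing one p electron; the carbocation has an empty p orbital — every position has a p orbital, so the cyclic π system is continuous.
Adding the contributions, 6 × 2 = 12 from the double-bond units + 0 from the CH(+) atom = 12.
12 is a 4n count (n = 3), so the planar conjugated ring is antiaromatic.

Antiaromatic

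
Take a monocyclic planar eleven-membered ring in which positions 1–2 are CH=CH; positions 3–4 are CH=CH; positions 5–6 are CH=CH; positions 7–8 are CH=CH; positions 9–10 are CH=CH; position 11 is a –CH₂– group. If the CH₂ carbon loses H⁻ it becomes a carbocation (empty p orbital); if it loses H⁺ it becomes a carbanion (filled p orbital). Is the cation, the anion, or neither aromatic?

Once that carbon is sp², every ring atom has a p orbital and both ions are fully conjugated.
Cation: 5 × 2 + 0 = 10 π electrons → 4(2)+2, aromatic.
Anion: 5 × 2 + 2 = 12 π electrons → 4(3), antiaromatic.

The cation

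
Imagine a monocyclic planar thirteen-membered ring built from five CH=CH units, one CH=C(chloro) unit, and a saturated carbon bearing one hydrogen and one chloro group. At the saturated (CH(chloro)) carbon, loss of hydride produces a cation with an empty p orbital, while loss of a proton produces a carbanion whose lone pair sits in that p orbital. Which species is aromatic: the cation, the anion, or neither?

The anion

In both ions every ring atom is sp² and contributes a p orbital, so both rings are fully conjugated.
Cation: 6 × 2 + 0 = 12 π electrons → 4(3), antiaromatic.
Anion: 6 × 2 + 2 = 14 π electrons → 4(3)+2, aromatic.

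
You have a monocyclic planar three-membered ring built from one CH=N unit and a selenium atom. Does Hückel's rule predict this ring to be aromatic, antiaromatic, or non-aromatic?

Antiaromatic

Every ring atom contributes a p orbital perpendicular to the ring (the double-bond atoms are sp², each contributing one p electron; the doubly-bonded nitrogens are pyridine-type — their lone pairs lie in the ring plane, leaving one electron in the p orbital; the selenium donates one lone pair from its p orbital), so the π system is cyclic and fully conjugated.
π-electron count: 1 × 2 = 2 from the double-bond unit + 2 from the Se atom = 4.
With 4 = 4·1 π electrons, Hückel's rule classifies the planar ring as antiaromatic.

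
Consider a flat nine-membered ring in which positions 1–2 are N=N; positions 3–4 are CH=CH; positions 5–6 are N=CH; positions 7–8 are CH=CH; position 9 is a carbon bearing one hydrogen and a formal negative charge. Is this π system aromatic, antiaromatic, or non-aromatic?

Every ring atom contributes a p orbital perpendicular to the ring (the double-bond atoms are sp², each contributing one p electron; each sp² =N– keeps its lone pair in-plane and puts one electron into the π system; the carbanion's lone pair occupies the p orbital), so the π system is cyclic and fully conjugated.
Adding the contributions, 4 × 2 = 8 from the double-bond units + 2 from the CH(-) atom = 10.
That gives a 4n+2 count (10, n = 2).

Aromatic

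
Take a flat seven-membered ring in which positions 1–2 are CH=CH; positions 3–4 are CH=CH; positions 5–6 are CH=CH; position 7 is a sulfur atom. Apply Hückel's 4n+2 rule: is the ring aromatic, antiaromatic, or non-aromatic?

The p orbitals form a continuous loop: each doubly-bonded ring atom is sp² with one p-orbital electron; the sulfur donates one lone pair from its p orbital. The ring is fully conjugated.
Counting π electrons: 3 × 2 = 6 from the double-bond units + 2 from the S atom = 8.
8 = 4(2); a planar, fully conjugated 4n system is antiaromatic.

Antiaromatic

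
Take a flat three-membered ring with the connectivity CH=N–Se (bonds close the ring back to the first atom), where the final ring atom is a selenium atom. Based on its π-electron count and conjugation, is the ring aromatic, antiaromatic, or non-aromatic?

The p orbitals form a continuous loop: the double-bond atoms are sp², each contributing one p electron; each sp² =N– keeps its lone pair in-plane and puts one electron into the π system; the selenium donates one lone pair from its p orbital. The ring is fully conjugated.
Counting π electrons: 1 × 2 = 2 from the double-bond unit + 2 from the Se atom = 4.
4 is a 4n count (n = 1), so the planar conjugated ring is antiaromatic.

Antiaromatic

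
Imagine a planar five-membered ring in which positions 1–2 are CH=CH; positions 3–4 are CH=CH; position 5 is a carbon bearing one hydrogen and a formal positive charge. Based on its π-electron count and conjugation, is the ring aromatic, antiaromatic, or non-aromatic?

All ring atoms are sp² and supply a p orbital to the ring (each doubly-bonded ring atom is sp² with one p-orbital electron; the carbocation has an empty p orbital); the conjugation is uninterrupted.
Counting π electrons: 2 × 2 = 4 from the double-bond units + 0 from the CH(+) atom = 4.
A 4n π count (4, n = 1) in a planar conjugated ring means antiaromatic.

Antiaromatic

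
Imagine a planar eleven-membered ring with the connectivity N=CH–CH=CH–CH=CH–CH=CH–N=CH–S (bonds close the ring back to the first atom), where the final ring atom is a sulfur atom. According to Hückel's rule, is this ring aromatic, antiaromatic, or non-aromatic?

All ring atoms are sp² and supply a p orbital to the ring (the double-bond atoms are sp², each contributing one p electron; the doubly-bonded nitrogens are pyridine-type — their lone pairs lie in the ring plane, leaving one electron in the p orbital; the sulfur donates one lone pair from its p orbital); the conjugation is uninterrupted.
Adding the contributions, 5 × 2 = 10 from the double-bond units + 2 from the S atom = 12.
12 is a 4n count (n = 3), so the planar conjugated ring is antiaromatic.

Antiaromatic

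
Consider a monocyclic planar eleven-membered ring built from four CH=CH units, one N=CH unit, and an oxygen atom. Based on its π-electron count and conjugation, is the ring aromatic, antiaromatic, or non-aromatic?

Antiaromatic

Check conjugation: every atom in a ring double bond is sp² and brings one electron to the p orbital; each sp² =N– keeps its lone pair in-plane and puts one electron into the π system; the oxygen donates one lone pair from its p orbital — every position has a p orbital, so the cyclic π system is continuous.
Adding the contributions, 5 × 2 = 10 from the double-bond units + 2 from the O atom = 12.
12 is a 4n count (n = 3), so the planar conjugated ring is antiaromatic.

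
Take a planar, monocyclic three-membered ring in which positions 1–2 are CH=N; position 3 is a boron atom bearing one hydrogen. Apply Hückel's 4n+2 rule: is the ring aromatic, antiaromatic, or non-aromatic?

Aromatic

Every ring atom contributes a p orbital perpendicular to the ring (each doubly-bonded ring atom is sp² with one p-orbital electron; each =N– nitrogen is pyridine-type (lone pair in the sp² plane, one electron in the p orbital); the boron has an empty p orbital), so the π system is cyclic and fully conjugated.
Tallying contributions gives 1 × 2 = 2 from the double-bond unit + 0 from the BH atom = 2.
That gives a 4n+2 count (2, n = 0).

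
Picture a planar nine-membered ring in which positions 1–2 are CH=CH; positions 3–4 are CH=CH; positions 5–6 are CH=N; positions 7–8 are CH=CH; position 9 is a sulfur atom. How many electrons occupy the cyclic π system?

10

The p orbitals form a continuous loop: each doubly-bonded ring atom is sp² with one p-orbital electron; each sp² =N– keeps its lone pair in-plane and puts one electron into the π system; the sulfur donates one lone pair from its p orbital. The ring is fully conjugated.
Counting π electrons: 4 × 2 = 8 from the double-bond units + 2 from the S atom = 10.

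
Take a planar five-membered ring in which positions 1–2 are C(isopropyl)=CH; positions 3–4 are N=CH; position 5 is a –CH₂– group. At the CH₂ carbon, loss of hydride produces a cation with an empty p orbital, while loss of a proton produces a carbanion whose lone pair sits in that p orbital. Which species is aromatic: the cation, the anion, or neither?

The anion

In both ions every ring atom is sp² and contributes a p orbital, so both rings are fully conjugated.
Cation: 2 × 2 + 0 = 4 π electrons → 4(1), antiaromatic.
Anion: 2 × 2 + 2 = 6 π electrons → 4(1)+2, aromatic.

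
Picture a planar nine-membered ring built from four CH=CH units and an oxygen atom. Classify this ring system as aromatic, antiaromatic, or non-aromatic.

The p orbitals form a continuous loop: each doubly-bonded ring atom is sp² with one p-orbital electron; the oxygen donates one lone pair from its p orbital. The ring is fully conjugated.
π-electron count: 4 × 2 = 8 from the double-bond units + 2 from the O atom = 10.
That gives a 4n+2 count (10, n = 2).

Aromatic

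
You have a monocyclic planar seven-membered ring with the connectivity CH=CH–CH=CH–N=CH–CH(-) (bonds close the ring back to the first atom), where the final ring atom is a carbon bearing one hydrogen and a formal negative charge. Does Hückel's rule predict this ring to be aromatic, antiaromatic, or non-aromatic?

All ring atoms are sp² and supply a p orbital to the ring (the double-bond atoms are sp², each contributing one p electron; the doubly-bonded nitrogens are pyridine-type — their lone pairs lie in the ring plane, leaving one electron in the p orbital; the carbanion's lone pair occupies the p orbital); the conjugation is uninterrupted.
Adding the contributions, 3 × 2 = 6 from the double-bond units + 2 from the CH(-) atom = 8.
With 8 = 4·2 π electrons, Hückel's rule classifies the planar ring as antiaromatic.

Antiaromatic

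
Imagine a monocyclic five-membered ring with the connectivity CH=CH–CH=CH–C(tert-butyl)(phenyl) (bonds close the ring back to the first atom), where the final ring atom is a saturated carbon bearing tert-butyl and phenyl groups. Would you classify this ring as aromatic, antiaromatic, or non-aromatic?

Non-aromatic

Because that saturated carbon is sp³ and has no p orbital in the ring π system at the C(tert-butyl)(phenyl) position, the π system cannot extend all the way around the ring.
Hückel's rule only applies to fully conjugated rings, so this one is simply non-aromatic.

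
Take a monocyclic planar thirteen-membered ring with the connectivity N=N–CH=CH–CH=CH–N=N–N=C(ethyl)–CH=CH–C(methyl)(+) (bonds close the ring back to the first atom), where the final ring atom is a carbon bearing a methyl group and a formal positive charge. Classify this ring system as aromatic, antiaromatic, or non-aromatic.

Antiaromatic

Every ring atom contributes a p orbital perpendicular to the ring (each doubly-bonded ring atom is sp² with one p-orbital electron; each =N– nitrogen is pyridine-type (lone pair in the sp² plane, one electron in the p orbital); the carbocation has an empty p orbital), so the π system is cyclic and fully conjugated.
Tallying contributions gives 6 × 2 = 12 from the double-bond units + 0 from the C(methyl)(+) atom = 12.
12 = 4(3); a planar, fully conjugated 4n system is antiaromatic.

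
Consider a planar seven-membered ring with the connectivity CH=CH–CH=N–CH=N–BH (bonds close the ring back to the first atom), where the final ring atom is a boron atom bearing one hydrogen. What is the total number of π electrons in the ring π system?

Every ring atom contributes a p orbital perpendicular to the ring (the double-bond atoms are sp², each contributing one p electron; each =N– nitrogen is pyridine-type (lone pair in the sp² plane, one electron in the p orbital); the boron has an empty p orbital), so the π system is cyclic and fully conjugated.
π-electron count: 3 × 2 = 6 from the double-bond units + 0 from the BH atom = 6.

6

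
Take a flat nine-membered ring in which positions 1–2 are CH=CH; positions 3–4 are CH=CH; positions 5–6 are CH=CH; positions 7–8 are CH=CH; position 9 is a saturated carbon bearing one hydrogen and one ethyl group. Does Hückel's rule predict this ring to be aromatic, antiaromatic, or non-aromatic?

At the CH(ethyl) position, that saturated carbon is sp³ and has no p orbital in the ring π system; the ring's p-orbital overlap is broken there.
Broken conjugation rules out both aromaticity and antiaromaticity.

Non-aromatic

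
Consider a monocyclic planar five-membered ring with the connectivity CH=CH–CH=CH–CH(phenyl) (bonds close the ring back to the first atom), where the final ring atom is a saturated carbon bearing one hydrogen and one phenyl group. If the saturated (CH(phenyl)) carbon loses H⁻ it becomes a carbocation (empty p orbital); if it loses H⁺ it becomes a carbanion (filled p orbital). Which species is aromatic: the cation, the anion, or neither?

The anion

Once that carbon is sp², every ring atom has a p orbital and both ions are fully conjugated.
Cation: 2 × 2 + 0 = 4 π electrons → 4(1), antiaromatic.
Anion: 2 × 2 + 2 = 6 π electrons → 4(1)+2, aromatic.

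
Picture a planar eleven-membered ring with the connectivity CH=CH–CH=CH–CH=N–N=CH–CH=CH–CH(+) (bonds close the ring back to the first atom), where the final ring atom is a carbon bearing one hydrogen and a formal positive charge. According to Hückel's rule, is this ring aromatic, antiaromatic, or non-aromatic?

The p orbitals form a continuous loop: each doubly-bonded ring atom is sp² with one p-orbital electron; each sp² =N– keeps its lone pair in-plane and puts one electron into the π system; the carbocation has an empty p orbital. The ring is fully conjugated.
Tallying contributions gives 5 × 2 = 10 from the double-bond units + 0 from the CH(+) atom = 10.
Since 10 = 4·2 + 2, the ring meets the 4n+2 criterion.

Aromatic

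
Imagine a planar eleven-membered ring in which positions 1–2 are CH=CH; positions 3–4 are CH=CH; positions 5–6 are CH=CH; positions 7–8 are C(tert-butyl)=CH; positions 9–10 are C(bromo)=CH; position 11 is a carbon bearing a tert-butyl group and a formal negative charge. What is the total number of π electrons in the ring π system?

Every ring atom contributes a p orbital perpendicular to the ring (each doubly-bonded ring atom is sp² with one p-orbital electron; the carbanion's lone pair occupies the p orbital), so the π system is cyclic and fully conjugated.
Tallying contributions gives 5 × 2 = 10 from the double-bond units + 2 from the C(tert-butyl)(-) atom = 12.

12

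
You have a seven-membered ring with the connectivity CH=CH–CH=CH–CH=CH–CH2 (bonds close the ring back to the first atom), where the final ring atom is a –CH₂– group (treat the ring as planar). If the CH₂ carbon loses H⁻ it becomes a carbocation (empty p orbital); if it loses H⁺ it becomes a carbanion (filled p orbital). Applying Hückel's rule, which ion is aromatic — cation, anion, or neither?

Both ions have a continuous loop of p orbitals — each ring atom is sp².
Cation: 3 × 2 + 0 = 6 π electrons → 4(1)+2, aromatic.
Anion: 3 × 2 + 2 = 8 π electrons → 4(2), antiaromatic.

The cation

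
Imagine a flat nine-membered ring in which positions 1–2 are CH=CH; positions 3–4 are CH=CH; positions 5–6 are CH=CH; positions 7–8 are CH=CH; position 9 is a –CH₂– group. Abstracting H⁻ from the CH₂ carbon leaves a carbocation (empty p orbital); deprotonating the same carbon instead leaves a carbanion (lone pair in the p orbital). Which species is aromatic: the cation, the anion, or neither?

Both ions have a continuous loop of p orbitals — each ring atom is sp².
Cation: 4 × 2 + 0 = 8 π electrons → 4(2), antiaromatic.
Anion: 4 × 2 + 2 = 10 π electrons → 4(2)+2, aromatic.

The anion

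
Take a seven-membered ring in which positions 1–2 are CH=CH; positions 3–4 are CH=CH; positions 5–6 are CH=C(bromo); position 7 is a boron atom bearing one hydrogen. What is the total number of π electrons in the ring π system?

6

The p orbitals form a continuous loop: each doubly-bonded ring atom is sp² with one p-orbital electron; the boron has an empty p orbital. The ring is fully conjugated.
π-electron count: 3 × 2 = 6 from the double-bond units + 0 from the BH atom = 6.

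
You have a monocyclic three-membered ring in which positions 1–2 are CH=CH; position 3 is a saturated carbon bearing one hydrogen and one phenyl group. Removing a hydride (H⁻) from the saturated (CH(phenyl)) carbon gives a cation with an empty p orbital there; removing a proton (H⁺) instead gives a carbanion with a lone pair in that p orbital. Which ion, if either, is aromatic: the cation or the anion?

Once that carbon is sp², every ring atom has a p orbital and both ions are fully conjugated.
Cation: 1 × 2 + 0 = 2 π electrons → 4(0)+2, aromatic.
Anion: 1 × 2 + 2 = 4 π electrons → 4(1), antiaromatic.

The cation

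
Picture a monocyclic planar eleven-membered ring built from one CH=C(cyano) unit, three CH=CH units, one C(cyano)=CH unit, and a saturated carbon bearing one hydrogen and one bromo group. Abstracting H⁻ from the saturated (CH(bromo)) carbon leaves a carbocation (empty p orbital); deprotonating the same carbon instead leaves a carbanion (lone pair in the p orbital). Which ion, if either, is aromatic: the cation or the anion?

Once that carbon is sp², every ring atom has a p orbital and both ions are fully conjugated.
Cation: 5 × 2 + 0 = 10 π electrons → 4(2)+2, aromatic.
Anion: 5 × 2 + 2 = 12 π electrons → 4(3), antiaromatic.

The cation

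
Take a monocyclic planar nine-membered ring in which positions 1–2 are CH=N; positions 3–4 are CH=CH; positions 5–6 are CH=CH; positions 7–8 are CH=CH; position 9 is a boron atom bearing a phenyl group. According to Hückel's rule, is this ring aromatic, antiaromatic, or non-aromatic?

Antiaromatic

Every ring atom contributes a p orbital perpendicular to the ring (each doubly-bonded ring atom is sp² with one p-orbital electron; the doubly-bonded nitrogens are pyridine-type — their lone pairs lie in the ring plane, leaving one electron in the p orbital; the boron has an empty p orbital), so the π system is cyclic and fully conjugated.
Adding the contributions, 4 × 2 = 8 from the double-bond units + 0 from the B(phenyl) atom = 8.
With 8 = 4·2 π electrons, Hückel's rule classifies the planar ring as antiaromatic.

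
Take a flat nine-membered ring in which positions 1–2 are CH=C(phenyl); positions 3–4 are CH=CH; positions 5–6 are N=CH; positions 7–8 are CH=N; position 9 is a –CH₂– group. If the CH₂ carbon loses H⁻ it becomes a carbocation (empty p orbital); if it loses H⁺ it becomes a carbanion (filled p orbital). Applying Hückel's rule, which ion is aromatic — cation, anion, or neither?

Both ions have a continuous loop of p orbitals — each ring atom is sp².
Cation: 4 × 2 + 0 = 8 π electrons → 4(2), antiaromatic.
Anion: 4 × 2 + 2 = 10 π electrons → 4(2)+2, aromatic.

The anion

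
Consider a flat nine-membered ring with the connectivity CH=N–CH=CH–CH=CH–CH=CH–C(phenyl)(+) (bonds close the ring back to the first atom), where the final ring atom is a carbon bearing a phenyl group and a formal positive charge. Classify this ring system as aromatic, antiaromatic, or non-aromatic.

All ring atoms are sp² and supply a p orbital to the ring (the double-bond atoms are sp², each contributing one p electron; each =N– nitrogen is pyridine-type (lone pair in the sp² plane, one electron in the p orbital); the carbocation has an empty p orbital); the conjugation is uninterrupted.
Tallying contributions gives 4 × 2 = 8 from the double-bond units + 0 from the C(phenyl)(+) atom = 8.
8 = 4(2); a planar, fully conjugated 4n system is antiaromatic.

Antiaromatic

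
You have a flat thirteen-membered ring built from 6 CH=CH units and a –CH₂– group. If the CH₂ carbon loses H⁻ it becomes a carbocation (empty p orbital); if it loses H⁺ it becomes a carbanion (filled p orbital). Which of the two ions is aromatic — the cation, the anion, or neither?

Once that carbon is sp², every ring atom has a p orbital and both ions are fully conjugated.
Cation: 6 × 2 + 0 = 12 π electrons → 4(3), antiaromatic.
Anion: 6 × 2 + 2 = 14 π electrons → 4(3)+2, aromatic.

The anion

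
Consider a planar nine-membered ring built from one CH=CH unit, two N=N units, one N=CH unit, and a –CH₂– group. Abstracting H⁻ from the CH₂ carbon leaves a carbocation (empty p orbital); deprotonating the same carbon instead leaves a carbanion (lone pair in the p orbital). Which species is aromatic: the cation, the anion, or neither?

Once that carbon is sp², every ring atom has a p orbital and both ions are fully conjugated.
Cation: 4 × 2 + 0 = 8 π electrons → 4(2), antiaromatic.
Anion: 4 × 2 + 2 = 10 π electrons → 4(2)+2, aromatic.

The anion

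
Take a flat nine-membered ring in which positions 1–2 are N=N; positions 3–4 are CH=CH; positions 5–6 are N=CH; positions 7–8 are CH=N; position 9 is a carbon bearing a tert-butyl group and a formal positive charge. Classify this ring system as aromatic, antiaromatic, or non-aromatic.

The p orbitals form a continuous loop: each doubly-bonded ring atom is sp² with one p-orbital electron; the doubly-bonded nitrogens are pyridine-type — their lone pairs lie in the ring plane, leaving one electron in the p orbital; the carbocation has an empty p orbital. The ring is fully conjugated.
Adding the contributions, 4 × 2 = 8 from the double-bond units + 0 from the C(tert-butyl)(+) atom = 8.
With 8 = 4·2 π electrons, Hückel's rule classifies the planar ring as antiaromatic.

Antiaromatic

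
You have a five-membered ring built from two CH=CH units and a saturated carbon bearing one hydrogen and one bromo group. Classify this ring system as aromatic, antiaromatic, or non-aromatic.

Non-aromatic

At the CH(bromo) position, that saturated carbon is sp³ and has no p orbital in the ring π system; the ring's p-orbital overlap is broken there.
Without a continuous loop of overlapping p orbitals the Hückel electron count never comes into play.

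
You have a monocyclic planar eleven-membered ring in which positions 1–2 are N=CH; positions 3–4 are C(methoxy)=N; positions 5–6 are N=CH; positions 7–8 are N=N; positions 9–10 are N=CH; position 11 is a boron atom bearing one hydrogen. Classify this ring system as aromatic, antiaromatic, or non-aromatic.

All ring atoms are sp² and supply a p orbital to the ring (each doubly-bonded ring atom is sp² with one p-orbital electron; the doubly-bonded nitrogens are pyridine-type — their lone pairs lie in the ring plane, leaving one electron in the p orbital; the boron has an empty p orbital); the conjugation is uninterrupted.
Tallying contributions gives 5 × 2 = 10 from the double-bond units + 0 from the BH atom = 10.
Since 10 = 4·2 + 2, the ring meets the 4n+2 criterion.

Aromatic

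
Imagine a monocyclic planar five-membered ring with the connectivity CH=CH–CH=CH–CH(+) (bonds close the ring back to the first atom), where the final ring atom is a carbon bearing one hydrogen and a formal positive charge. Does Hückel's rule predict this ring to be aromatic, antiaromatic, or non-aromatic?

Antiaromatic

Every ring atom contributes a p orbital perpendicular to the ring (each doubly-bonded ring atom is sp² with one p-orbital electron; the carbocation has an empty p orbital), so the π system is cyclic and fully conjugated.
Tallying contributions gives 2 × 2 = 4 from the double-bond units + 0 from the CH(+) atom = 4.
A 4n π count (4, n = 1) in a planar conjugated ring means antiaromatic.
(The species described is the cyclopentadienyl cation.)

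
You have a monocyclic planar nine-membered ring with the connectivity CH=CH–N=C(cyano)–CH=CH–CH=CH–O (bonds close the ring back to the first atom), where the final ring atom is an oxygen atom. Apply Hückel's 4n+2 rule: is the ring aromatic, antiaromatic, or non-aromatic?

Aromatic

Check conjugation: each doubly-bonded ring atom is sp² with one p-orbital electron; the doubly-bonded nitrogens are pyridine-type — their lone pairs lie in the ring plane, leaving one electron in the p orbital; the oxygen donates one lone pair from its p orbital — every position has a p orbital, so the cyclic π system is continuous.
π-electron count: 4 × 2 = 8 from the double-bond units + 2 from the O atom = 10.
With 10 π electrons (n = 2), the Hückel 4n+2 condition holds.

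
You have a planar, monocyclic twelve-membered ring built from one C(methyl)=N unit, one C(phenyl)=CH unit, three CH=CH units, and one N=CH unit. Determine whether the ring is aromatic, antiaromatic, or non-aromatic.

Check conjugation: every atom in a ring double bond is sp² and brings one electron to the p orbital; the doubly-bonded nitrogens are pyridine-type — their lone pairs lie in the ring plane, leaving one electron in the p orbital — every position has a p orbital, so the cyclic π system is continuous.
Counting π electrons: 6 × 2 = 12 from the 6 double-bond units.
A 4n π count (12, n = 3) in a planar conjugated ring means antiaromatic.

Antiaromatic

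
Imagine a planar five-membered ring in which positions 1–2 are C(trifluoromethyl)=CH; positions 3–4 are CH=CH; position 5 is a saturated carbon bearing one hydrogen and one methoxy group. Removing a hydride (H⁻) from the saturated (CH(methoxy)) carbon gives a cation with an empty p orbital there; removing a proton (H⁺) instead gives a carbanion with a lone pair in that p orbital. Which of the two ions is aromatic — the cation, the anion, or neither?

Both ions have a continuous loop of p orbitals — each ring atom is sp².
Cation: 2 × 2 + 0 = 4 π electrons → 4(1), antiaromatic.
Anion: 2 × 2 + 2 = 6 π electrons → 4(1)+2, aromatic.

The anion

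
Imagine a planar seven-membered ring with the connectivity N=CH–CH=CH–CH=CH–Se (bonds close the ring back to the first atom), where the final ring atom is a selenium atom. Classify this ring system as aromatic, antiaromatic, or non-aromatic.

Antiaromatic

All ring atoms are sp² and supply a p orbital to the ring (the double-bond atoms are sp², each contributing one p electron; each =N– nitrogen is pyridine-type (lone pair in the sp² plane, one electron in the p orbital); the selenium donates one lone pair from its p orbital); the conjugation is uninterrupted.
Tallying contributions gives 3 × 2 = 6 from the double-bond units + 2 from the Se atom = 8.
With 8 = 4·2 π electrons, Hückel's rule classifies the planar ring as antiaromatic.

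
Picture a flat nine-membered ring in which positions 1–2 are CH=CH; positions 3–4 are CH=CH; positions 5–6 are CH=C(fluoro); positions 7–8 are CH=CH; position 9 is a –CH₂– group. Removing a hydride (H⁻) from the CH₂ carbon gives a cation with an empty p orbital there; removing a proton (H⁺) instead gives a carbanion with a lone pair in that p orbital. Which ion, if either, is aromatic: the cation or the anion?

In either ion the ring is fully conjugated: every atom, including the new sp² carbon, supplies a p orbital.
Cation: 4 × 2 + 0 = 8 π electrons → 4(2), antiaromatic.
Anion: 4 × 2 + 2 = 10 π electrons → 4(2)+2, aromatic.

The anion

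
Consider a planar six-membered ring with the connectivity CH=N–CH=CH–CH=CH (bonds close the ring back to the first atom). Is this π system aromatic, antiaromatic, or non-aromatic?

Aromatic

All ring atoms are sp² and supply a p orbital to the ring (each doubly-bonded ring atom is sp² with one p-orbital electron; each sp² =N– keeps its lone pair in-plane and puts one electron into the π system); the conjugation is uninterrupted.
π-electron count: 3 × 2 = 6 from the 3 double-bond units.
Since 6 = 4·1 + 2, the ring meets the 4n+2 criterion.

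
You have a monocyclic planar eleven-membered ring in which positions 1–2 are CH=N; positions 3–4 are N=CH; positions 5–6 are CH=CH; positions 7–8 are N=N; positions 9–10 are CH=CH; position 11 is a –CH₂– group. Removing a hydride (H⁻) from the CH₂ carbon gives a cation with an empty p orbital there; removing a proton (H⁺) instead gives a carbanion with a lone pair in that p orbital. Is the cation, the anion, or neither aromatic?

In both ions every ring atom is sp² and contributes a p orbital, so both rings are fully conjugated.
Cation: 5 × 2 + 0 = 10 π electrons → 4(2)+2, aromatic.
Anion: 5 × 2 + 2 = 12 π electrons → 4(3), antiaromatic.

The cation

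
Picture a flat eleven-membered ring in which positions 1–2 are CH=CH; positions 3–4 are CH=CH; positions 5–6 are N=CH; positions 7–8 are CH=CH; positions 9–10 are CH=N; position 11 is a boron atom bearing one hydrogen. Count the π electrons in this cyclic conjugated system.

The p orbitals form a continuous loop: each doubly-bonded ring atom is sp² with one p-orbital electron; the doubly-bonded nitrogens are pyridine-type — their lone pairs lie in the ring plane, leaving one electron in the p orbital; the boron has an empty p orbital. The ring is fully conjugated.
Counting π electrons: 5 × 2 = 10 from the double-bond units + 0 from the BH atom = 10.

10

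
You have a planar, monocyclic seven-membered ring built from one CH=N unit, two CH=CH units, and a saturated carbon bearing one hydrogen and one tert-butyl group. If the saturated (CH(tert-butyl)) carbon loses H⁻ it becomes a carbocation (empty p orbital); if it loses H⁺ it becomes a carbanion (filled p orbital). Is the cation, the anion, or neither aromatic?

The cation

In either ion the ring is fully conjugated: every atom, including the new sp² carbon, supplies a p orbital.
Cation: 3 × 2 + 0 = 6 π electrons → 4(1)+2, aromatic.
Anion: 3 × 2 + 2 = 8 π electrons → 4(2), antiaromatic.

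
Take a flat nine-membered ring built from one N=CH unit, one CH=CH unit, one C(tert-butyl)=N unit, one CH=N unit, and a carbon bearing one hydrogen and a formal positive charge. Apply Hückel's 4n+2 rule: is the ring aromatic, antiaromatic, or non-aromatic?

Antiaromatic

Every ring atom contributes a p orbital perpendicular to the ring (every atom in a ring double bond is sp² and brings one electron to the p orbital; each =N– nitrogen is pyridine-type (lone pair in the sp² plane, one electron in the p orbital); the carbocation has an empty p orbital), so the π system is cyclic and fully conjugated.
Adding the contributions, 4 × 2 = 8 from the double-bond units + 0 from the CH(+) atom = 8.
A 4n π count (8, n = 2) in a planar conjugated ring means antiaromatic.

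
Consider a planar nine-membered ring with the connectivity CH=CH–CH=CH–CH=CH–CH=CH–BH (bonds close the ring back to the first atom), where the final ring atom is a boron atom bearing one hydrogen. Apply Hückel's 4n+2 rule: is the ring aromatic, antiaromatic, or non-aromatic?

Antiaromatic

All ring atoms are sp² and supply a p orbital to the ring (every atom in a ring double bond is sp² and brings one electron to the p orbital; the boron has an empty p orbital); the conjugation is uninterrupted.
π-electron count: 4 × 2 = 8 from the double-bond units + 0 from the BH atom = 8.
8 = 4(2); a planar, fully conjugated 4n system is antiaromatic.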